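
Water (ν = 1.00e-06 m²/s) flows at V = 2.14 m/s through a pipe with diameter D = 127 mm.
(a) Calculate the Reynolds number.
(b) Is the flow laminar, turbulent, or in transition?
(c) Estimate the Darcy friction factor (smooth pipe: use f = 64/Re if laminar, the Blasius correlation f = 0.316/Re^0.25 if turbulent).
(a) Re = V·D/ν = 2.14·0.127/1.00e-06 = 271780
(b) Flow regime: turbulent (Re > 4000)
(c) Friction factor: f = 0.316/Re^0.25 = 0.316/271780^0.25 = 0.01384 (Blasius is strictly valid for Re ≲ 1e5; used here as the smooth-pipe estimate the problem specifies)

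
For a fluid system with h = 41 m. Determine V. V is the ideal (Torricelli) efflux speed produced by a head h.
Formula: V = \sqrt{2 g h}
V = √(2·9.81·41) = 28.36 m/s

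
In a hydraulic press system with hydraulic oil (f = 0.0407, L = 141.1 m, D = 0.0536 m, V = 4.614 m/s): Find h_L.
Formula: h_L = f \frac{L}{D} \frac{V^2}{2g}
h_L = 0.0407·(141.1/0.0536)·4.614²/(2·9.81) = 116.3 m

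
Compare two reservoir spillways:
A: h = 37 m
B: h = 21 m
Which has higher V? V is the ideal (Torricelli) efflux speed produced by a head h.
V(A) = 26.94 m/s, V(B) = 20.3 m/s. Answer: A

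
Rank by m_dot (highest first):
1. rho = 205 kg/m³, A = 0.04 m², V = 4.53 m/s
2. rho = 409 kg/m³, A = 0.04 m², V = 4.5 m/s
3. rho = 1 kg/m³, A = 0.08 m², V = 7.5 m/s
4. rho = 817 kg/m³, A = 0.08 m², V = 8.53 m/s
Case 1: m_dot = 37.15 kg/s
Case 2: m_dot = 73.62 kg/s
Case 3: m_dot = 0.6 kg/s
Case 4: m_dot = 557.5 kg/s
Ranking (highest first): 4, 2, 1, 3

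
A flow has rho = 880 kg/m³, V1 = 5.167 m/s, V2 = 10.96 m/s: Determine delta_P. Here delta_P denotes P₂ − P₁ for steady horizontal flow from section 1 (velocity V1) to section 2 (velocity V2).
Formula: \Delta P = \frac{1}{2} \rho (V_1^2 - V_2^2)
delta_P = 0.5·880·(5.167² − 10.96²)/1000 = -41.11 kPa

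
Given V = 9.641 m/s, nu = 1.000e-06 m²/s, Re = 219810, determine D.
Formula: Re = \frac{V D}{\nu}
Substituting knowns: 219810 = 9.641·D/1.000e-06
Solving for D: D = 219810·1.000e-06/9.641 = 0.0228 m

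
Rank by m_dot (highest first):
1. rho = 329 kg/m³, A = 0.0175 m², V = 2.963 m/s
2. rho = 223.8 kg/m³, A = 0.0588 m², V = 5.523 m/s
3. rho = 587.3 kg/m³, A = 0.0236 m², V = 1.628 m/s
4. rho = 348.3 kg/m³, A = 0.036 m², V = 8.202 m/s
Case 1: m_dot = 17.06 kg/s
Case 2: m_dot = 72.68 kg/s
Case 3: m_dot = 22.56 kg/s
Case 4: m_dot = 102.8 kg/s
Ranking (highest first): 4, 2, 3, 1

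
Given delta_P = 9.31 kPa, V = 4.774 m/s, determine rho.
Formula: V = \sqrt{\frac{2 \Delta P}{\rho}}
Substituting knowns: 4.774 = √(2·(9.31·1000)/rho)
Solving for rho: rho = 2·(9.31·1000)/4.774² = 817 kg/m³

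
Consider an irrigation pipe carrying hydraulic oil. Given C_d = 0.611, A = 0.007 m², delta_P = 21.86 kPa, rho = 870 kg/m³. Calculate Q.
Formula: Q = C_d A \sqrt{\frac{2 \Delta P}{\rho}}
Q = 0.611·0.007·√(2·(21.86·1000)/870)·1000 = 30.32 L/s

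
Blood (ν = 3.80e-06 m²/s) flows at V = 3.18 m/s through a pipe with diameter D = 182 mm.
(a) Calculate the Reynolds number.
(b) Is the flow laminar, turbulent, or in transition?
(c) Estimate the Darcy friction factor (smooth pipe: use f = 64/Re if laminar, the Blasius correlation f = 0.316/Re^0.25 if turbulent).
(a) Re = V·D/ν = 3.18·0.182/3.80e-06 = 152310
(b) Flow regime: turbulent (Re > 4000)
(c) Friction factor: f = 0.316/Re^0.25 = 0.316/152310^0.25 = 0.016 (Blasius is strictly valid for Re ≲ 1e5; used here as the smooth-pipe estimate the problem specifies)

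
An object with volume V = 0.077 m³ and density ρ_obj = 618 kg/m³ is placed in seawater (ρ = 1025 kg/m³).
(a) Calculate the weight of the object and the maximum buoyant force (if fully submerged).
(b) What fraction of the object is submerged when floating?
(a) W=rho_obj*g*V=618*9.81*0.077=466.8 N; F_B(max)=rho*g*V=1025*9.81*0.077=774.3 N
(b) Floating fraction=rho_obj/rho=618/1025=0.603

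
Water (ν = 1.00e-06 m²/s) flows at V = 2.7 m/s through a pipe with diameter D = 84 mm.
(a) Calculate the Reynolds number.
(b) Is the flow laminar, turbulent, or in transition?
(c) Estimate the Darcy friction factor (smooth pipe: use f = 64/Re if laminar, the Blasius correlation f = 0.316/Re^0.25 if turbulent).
(a) Re = V·D/ν = 2.7·0.084/1.00e-06 = 226800
(b) Flow regime: turbulent (Re > 4000)
(c) Friction factor: f = 0.316/Re^0.25 = 0.316/226800^0.25 = 0.01448 (Blasius is strictly valid for Re ≲ 1e5; used here as the smooth-pipe estimate the problem specifies)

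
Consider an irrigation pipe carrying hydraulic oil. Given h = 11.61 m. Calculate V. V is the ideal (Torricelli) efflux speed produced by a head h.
Formula: V = \sqrt{2 g h}
V = √(2·9.81·11.61) = 15.09 m/s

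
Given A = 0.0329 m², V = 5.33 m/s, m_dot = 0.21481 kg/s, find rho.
Formula: \dot{m} = \rho A V
Substituting knowns: 0.21481 = rho·0.0329·5.33
Solving for rho: rho = 0.21481/(0.0329·5.33) = 1.225 kg/m³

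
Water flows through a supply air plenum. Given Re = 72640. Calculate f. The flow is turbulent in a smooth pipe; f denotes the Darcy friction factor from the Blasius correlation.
Formula: f = \frac{0.316}{Re^{0.25}}
f = 0.316/72640^0.25 = 0.01925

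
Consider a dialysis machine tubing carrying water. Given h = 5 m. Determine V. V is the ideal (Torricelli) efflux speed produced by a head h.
Formula: V = \sqrt{2 g h}
V = √(2·9.81·5) = 9.905 m/s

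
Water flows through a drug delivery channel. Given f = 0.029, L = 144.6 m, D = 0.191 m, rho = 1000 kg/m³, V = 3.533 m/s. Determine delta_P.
Formula: \Delta P = f \frac{L}{D} \frac{\rho V^2}{2}
delta_P = 0.029·(144.6/0.191)·0.5·1000·3.533²/1000 = 137 kPa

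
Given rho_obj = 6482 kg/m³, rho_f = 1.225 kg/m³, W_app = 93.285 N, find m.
Formula: W_{app} = mg\left(1 - \frac{\rho_f}{\rho_{obj}}\right)
Substituting knowns: 93.285 = m·9.81·(1 − 1.225/6482)
Solving for m: m = 93.285/(9.81·(1 − 1.225/6482)) = 9.511 kg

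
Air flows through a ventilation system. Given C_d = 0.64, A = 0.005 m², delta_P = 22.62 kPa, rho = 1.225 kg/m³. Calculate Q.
Formula: Q = C_d A \sqrt{\frac{2 \Delta P}{\rho}}
Q = 0.64·0.005·√(2·(22.62·1000)/1.225)·1000 = 615 L/s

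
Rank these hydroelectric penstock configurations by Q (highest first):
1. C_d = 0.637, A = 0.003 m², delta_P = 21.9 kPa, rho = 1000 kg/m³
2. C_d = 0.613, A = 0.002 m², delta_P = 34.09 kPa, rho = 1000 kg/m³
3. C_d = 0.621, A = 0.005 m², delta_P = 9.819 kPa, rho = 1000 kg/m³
Case 1: Q = 12.65 L/s
Case 2: Q = 10.12 L/s
Case 3: Q = 13.76 L/s
Ranking (highest first): 3, 1, 2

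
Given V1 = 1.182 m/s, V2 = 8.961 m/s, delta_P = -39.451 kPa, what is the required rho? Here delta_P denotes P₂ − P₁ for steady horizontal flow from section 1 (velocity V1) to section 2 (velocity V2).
Formula: \Delta P = \frac{1}{2} \rho (V_1^2 - V_2^2)
Substituting knowns: -39.451 = 0.5·rho·(1.182² − 8.961²)/1000
Solving for rho: rho = 2·(-39.451·1000)/(1.182² − 8.961²) = 1000 kg/m³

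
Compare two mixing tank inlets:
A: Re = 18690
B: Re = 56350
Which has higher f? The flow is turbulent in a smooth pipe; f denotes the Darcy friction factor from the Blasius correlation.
f(A) = 0.02703, f(B) = 0.02051. Answer: A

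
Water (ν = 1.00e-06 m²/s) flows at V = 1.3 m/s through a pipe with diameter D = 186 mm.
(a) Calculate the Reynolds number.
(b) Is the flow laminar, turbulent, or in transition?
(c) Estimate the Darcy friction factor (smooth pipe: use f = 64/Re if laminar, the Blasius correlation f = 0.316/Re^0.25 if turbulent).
(a) Re = V·D/ν = 1.3·0.186/1.00e-06 = 241800
(b) Flow regime: turbulent (Re > 4000)
(c) Friction factor: f = 0.316/Re^0.25 = 0.316/241800^0.25 = 0.01425 (Blasius is strictly valid for Re ≲ 1e5; used here as the smooth-pipe estimate the problem specifies)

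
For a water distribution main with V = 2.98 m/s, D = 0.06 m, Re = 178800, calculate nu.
Formula: Re = \frac{V D}{\nu}
Substituting knowns: 178800 = 2.98·0.06/nu
Solving for nu: nu = 2.98·0.06/178800 = 1.000e-06 m²/s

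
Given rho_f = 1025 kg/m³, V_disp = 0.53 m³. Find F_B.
Formula: F_B = \rho_f g V_{disp}
F_B = 1025·9.81·0.53 = 5329 N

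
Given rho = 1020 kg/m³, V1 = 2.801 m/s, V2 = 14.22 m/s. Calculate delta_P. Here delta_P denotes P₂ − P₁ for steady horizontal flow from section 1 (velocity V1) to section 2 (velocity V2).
Formula: \Delta P = \frac{1}{2} \rho (V_1^2 - V_2^2)
delta_P = 0.5·1020·(2.801² − 14.22²)/1000 = -99.13 kPa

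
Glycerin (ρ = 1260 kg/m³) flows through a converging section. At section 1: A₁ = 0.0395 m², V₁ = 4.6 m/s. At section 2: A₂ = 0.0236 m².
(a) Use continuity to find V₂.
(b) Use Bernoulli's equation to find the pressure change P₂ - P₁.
(a) Continuity: A₁V₁=A₂V₂ -> V₂=A₁V₁/A₂=0.0395*4.6/0.0236=7.70 m/s
(b) Bernoulli: P₂-P₁=0.5*rho*(V₁^2-V₂^2)/1000=0.5*1260*(4.6^2-7.70^2)/1000=-24.02 kPa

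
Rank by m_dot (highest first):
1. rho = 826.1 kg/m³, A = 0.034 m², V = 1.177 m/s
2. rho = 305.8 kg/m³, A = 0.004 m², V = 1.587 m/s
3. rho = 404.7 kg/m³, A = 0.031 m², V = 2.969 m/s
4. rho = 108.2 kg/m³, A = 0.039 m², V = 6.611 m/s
Case 1: m_dot = 33.06 kg/s
Case 2: m_dot = 1.941 kg/s
Case 3: m_dot = 37.25 kg/s
Case 4: m_dot = 27.9 kg/s
Ranking (highest first): 3, 1, 4, 2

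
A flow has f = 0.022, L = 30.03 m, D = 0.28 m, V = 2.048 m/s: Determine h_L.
Formula: h_L = f \frac{L}{D} \frac{V^2}{2g}
h_L = 0.022·(30.03/0.28)·2.048²/(2·9.81) = 0.5044 m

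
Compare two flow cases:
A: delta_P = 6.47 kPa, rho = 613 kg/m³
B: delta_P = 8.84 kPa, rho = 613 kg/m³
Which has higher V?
V(A) = 4.594 m/s, V(B) = 5.37 m/s. Answer: B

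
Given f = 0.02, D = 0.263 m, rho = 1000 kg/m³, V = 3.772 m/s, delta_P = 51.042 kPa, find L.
Formula: \Delta P = f \frac{L}{D} \frac{\rho V^2}{2}
Substituting knowns: 51.042 = 0.02·(L/0.263)·0.5·1000·3.772²/1000
Solving for L: L = (51.042·1000)·0.263/(0.02·0.5·1000·3.772²) = 94.35 m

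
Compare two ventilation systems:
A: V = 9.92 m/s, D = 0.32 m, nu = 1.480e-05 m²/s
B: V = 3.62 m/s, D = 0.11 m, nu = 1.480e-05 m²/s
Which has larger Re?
Re(A) = 214486, Re(B) = 26905. Answer: A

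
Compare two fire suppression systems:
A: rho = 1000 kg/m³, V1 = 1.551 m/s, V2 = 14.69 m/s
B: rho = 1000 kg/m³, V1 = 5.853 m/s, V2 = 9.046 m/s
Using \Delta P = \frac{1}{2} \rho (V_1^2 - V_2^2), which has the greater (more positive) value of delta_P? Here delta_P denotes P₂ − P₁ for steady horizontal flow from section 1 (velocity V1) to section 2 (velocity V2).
delta_P(A) = -106.7 kPa, delta_P(B) = -23.79 kPa. Answer: B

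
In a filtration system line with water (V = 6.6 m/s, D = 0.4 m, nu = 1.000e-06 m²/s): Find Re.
Formula: Re = \frac{V D}{\nu}
Re = 6.6·0.4/1.000e-06 = 2.640e+06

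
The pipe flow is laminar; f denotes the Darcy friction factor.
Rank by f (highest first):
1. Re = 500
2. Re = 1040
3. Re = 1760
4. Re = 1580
Case 1: f = 0.128
Case 2: f = 0.06154
Case 3: f = 0.03636
Case 4: f = 0.04051
Ranking (highest first): 1, 2, 4, 3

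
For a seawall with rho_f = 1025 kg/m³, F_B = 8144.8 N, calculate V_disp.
Formula: F_B = \rho_f g V_{disp}
Substituting knowns: 8144.8 = 1025·9.81·V_disp
Solving for V_disp: V_disp = 8144.8/(1025·9.81) = 0.81 m³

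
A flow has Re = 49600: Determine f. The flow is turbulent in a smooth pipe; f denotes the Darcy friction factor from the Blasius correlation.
Formula: f = \frac{0.316}{Re^{0.25}}
f = 0.316/49600^0.25 = 0.02117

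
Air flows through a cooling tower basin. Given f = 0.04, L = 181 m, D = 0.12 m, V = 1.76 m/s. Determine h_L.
Formula: h_L = f \frac{L}{D} \frac{V^2}{2g}
h_L = 0.04·(181/0.12)·1.76²/(2·9.81) = 9.525 m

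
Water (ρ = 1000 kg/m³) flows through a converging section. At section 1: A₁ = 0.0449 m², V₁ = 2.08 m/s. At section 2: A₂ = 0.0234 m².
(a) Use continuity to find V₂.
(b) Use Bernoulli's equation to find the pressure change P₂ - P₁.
(a) Continuity: A₁V₁=A₂V₂ -> V₂=A₁V₁/A₂=0.0449*2.08/0.0234=3.99 m/s
(b) Bernoulli: P₂-P₁=0.5*rho*(V₁^2-V₂^2)/1000=0.5*1000*(2.08^2-3.99^2)/1000=-5.797 kPa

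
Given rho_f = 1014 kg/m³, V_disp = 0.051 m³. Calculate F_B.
Formula: F_B = \rho_f g V_{disp}
F_B = 1014·9.81·0.051 = 507.3 N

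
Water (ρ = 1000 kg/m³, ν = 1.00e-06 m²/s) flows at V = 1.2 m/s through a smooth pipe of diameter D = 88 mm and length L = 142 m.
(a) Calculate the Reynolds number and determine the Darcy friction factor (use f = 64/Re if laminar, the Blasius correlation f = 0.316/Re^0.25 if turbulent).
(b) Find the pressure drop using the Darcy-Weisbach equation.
(a) Re = V·D/ν = 1.2·0.088/1.00e-06 = 105600 → turbulent (Re > 4000); f = 0.316/Re^0.25 = 0.316/105600^0.25 = 0.01753 (Blasius is strictly valid for Re ≲ 1e5; used here as the smooth-pipe estimate the problem specifies)
(b) Darcy-Weisbach: ΔP = f·(L/D)·½ρV²/1000 = 0.01753·(142/0.088)·½·1000·1.2²/1000 = 20.37 kPa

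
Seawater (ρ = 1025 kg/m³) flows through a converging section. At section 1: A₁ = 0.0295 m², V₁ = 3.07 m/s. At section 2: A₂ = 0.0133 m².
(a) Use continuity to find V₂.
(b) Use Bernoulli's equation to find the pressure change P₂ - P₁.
(a) Continuity: A₁V₁=A₂V₂ -> V₂=A₁V₁/A₂=0.0295*3.07/0.0133=6.81 m/s
(b) Bernoulli: P₂-P₁=0.5*rho*(V₁^2-V₂^2)/1000=0.5*1025*(3.07^2-6.81^2)/1000=-18.94 kPa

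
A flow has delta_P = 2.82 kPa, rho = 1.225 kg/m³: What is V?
Formula: V = \sqrt{\frac{2 \Delta P}{\rho}}
V = √(2·(2.82·1000)/1.225) = 67.85 m/s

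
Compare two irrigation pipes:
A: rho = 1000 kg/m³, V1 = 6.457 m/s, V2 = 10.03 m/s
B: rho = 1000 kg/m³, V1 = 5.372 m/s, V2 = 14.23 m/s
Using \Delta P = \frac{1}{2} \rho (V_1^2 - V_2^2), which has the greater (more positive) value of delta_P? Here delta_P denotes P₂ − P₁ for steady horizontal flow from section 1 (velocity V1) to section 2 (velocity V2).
delta_P(A) = -29.45 kPa, delta_P(B) = -86.82 kPa. Answer: A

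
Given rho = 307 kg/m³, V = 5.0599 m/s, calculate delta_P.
Formula: V = \sqrt{\frac{2 \Delta P}{\rho}}
Substituting knowns: 5.0599 = √(2·(delta_P·1000)/307)
Solving for delta_P: delta_P = 5.0599²·307/2/1000 = 3.93 kPa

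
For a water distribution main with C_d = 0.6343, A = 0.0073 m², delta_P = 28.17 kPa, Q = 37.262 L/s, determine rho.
Formula: Q = C_d A \sqrt{\frac{2 \Delta P}{\rho}}
Substituting knowns: 37.262 = 0.6343·0.0073·√(2·(28.17·1000)/rho)·1000
Solving for rho: rho = 2·(28.17·1000)/((37.262/1000)/(0.6343·0.0073))² = 870 kg/m³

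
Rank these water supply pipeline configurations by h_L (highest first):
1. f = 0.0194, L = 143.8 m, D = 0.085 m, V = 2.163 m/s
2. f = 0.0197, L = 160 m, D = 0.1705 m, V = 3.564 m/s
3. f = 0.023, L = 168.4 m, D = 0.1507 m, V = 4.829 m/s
Case 1: h_L = 7.826 m
Case 2: h_L = 11.97 m
Case 3: h_L = 30.55 m
Ranking (highest first): 3, 2, 1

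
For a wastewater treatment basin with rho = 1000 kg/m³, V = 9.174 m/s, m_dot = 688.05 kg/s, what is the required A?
Formula: \dot{m} = \rho A V
Substituting knowns: 688.05 = 1000·A·9.174
Solving for A: A = 688.05/(1000·9.174) = 0.075 m²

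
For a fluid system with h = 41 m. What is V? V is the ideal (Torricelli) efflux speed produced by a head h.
Formula: V = \sqrt{2 g h}
V = √(2·9.81·41) = 28.36 m/s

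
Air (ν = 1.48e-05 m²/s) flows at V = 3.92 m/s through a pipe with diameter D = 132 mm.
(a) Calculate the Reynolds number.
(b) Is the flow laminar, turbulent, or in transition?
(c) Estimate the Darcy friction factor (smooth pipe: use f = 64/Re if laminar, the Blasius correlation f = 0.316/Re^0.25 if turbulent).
(a) Re = V·D/ν = 3.92·0.132/1.48e-05 = 34962
(b) Flow regime: turbulent (Re > 4000)
(c) Friction factor: f = 0.316/Re^0.25 = 0.316/34962^0.25 = 0.02311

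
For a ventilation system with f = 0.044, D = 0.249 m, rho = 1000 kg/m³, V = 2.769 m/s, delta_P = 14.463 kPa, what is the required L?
Formula: \Delta P = f \frac{L}{D} \frac{\rho V^2}{2}
Substituting knowns: 14.463 = 0.044·(L/0.249)·0.5·1000·2.769²/1000
Solving for L: L = (14.463·1000)·0.249/(0.044·0.5·1000·2.769²) = 21.35 m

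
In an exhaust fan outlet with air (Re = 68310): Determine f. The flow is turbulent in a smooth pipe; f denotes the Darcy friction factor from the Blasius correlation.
Formula: f = \frac{0.316}{Re^{0.25}}
f = 0.316/68310^0.25 = 0.01955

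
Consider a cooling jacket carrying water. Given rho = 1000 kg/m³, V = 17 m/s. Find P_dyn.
Formula: P_{dyn} = \frac{1}{2} \rho V^2
P_dyn = 0.5·1000·17²/1000 = 144.5 kPa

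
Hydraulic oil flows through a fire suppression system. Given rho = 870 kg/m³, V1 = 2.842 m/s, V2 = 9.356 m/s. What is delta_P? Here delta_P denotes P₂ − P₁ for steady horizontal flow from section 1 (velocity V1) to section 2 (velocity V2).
Formula: \Delta P = \frac{1}{2} \rho (V_1^2 - V_2^2)
delta_P = 0.5·870·(2.842² − 9.356²)/1000 = -34.56 kPa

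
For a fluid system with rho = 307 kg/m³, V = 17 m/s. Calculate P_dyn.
Formula: P_{dyn} = \frac{1}{2} \rho V^2
P_dyn = 0.5·307·17²/1000 = 44.36 kPa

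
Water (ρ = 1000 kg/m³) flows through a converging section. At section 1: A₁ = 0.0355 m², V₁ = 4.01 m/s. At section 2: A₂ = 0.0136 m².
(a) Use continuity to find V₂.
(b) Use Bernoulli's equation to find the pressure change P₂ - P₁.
(a) Continuity: A₁V₁=A₂V₂ -> V₂=A₁V₁/A₂=0.0355*4.01/0.0136=10.47 m/s
(b) Bernoulli: P₂-P₁=0.5*rho*(V₁^2-V₂^2)/1000=0.5*1000*(4.01^2-10.47^2)/1000=-46.77 kPa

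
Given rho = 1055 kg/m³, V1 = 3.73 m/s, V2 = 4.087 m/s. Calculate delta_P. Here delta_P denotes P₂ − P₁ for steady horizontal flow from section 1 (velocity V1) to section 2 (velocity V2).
Formula: \Delta P = \frac{1}{2} \rho (V_1^2 - V_2^2)
delta_P = 0.5·1055·(3.73² − 4.087²)/1000 = -1.472 kPa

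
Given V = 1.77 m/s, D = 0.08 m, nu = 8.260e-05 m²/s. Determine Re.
Formula: Re = \frac{V D}{\nu}
Re = 1.77·0.08/8.260e-05 = 1714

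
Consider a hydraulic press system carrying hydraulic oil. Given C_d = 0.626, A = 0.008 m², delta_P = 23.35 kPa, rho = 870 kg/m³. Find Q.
Formula: Q = C_d A \sqrt{\frac{2 \Delta P}{\rho}}
Q = 0.626·0.008·√(2·(23.35·1000)/870)·1000 = 36.69 L/s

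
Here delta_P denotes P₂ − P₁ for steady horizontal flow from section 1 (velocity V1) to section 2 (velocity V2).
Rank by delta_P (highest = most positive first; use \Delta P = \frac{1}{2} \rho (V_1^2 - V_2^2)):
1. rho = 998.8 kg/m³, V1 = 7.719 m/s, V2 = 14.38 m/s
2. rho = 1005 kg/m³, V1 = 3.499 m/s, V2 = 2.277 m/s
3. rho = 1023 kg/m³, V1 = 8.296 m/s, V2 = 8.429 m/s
Case 1: delta_P = -73.51 kPa
Case 2: delta_P = 3.547 kPa
Case 3: delta_P = -1.138 kPa
Ranking (highest first): 2, 3, 1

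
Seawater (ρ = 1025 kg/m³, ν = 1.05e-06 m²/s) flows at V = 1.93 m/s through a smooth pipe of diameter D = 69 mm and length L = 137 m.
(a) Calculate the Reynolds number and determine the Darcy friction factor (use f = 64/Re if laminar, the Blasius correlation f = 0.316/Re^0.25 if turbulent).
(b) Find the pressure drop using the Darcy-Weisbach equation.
(a) Re = V·D/ν = 1.93·0.069/1.05e-06 = 126830 → turbulent (Re > 4000); f = 0.316/Re^0.25 = 0.316/126830^0.25 = 0.016745 (Blasius is strictly valid for Re ≲ 1e5; used here as the smooth-pipe estimate the problem specifies)
(b) Darcy-Weisbach: ΔP = f·(L/D)·½ρV²/1000 = 0.016745·(137/0.069)·½·1025·1.93²/1000 = 63.47 kPa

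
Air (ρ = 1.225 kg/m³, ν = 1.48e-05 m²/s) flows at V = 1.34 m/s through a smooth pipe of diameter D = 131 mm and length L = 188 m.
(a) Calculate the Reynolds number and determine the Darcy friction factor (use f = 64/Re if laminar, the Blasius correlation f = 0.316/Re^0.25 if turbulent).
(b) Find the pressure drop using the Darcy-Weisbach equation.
(a) Re = V·D/ν = 1.34·0.131/1.48e-05 = 11861 → turbulent (Re > 4000); f = 0.316/Re^0.25 = 0.316/11861^0.25 = 0.03028
(b) Darcy-Weisbach: ΔP = f·(L/D)·½ρV²/1000 = 0.03028·(188/0.131)·½·1.225·1.34²/1000 = 0.04779 kPa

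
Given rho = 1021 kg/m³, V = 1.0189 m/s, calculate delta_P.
Formula: V = \sqrt{\frac{2 \Delta P}{\rho}}
Substituting knowns: 1.0189 = √(2·(delta_P·1000)/1021)
Solving for delta_P: delta_P = 1.0189²·1021/2/1000 = 0.53 kPa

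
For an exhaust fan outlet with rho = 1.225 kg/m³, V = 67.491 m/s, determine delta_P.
Formula: V = \sqrt{\frac{2 \Delta P}{\rho}}
Substituting knowns: 67.491 = √(2·(delta_P·1000)/1.225)
Solving for delta_P: delta_P = 67.491²·1.225/2/1000 = 2.79 kPa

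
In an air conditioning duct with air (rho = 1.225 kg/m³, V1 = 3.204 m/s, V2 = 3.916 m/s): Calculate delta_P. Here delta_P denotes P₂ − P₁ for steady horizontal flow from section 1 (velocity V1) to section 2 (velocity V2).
Formula: \Delta P = \frac{1}{2} \rho (V_1^2 - V_2^2)
delta_P = 0.5·1.225·(3.204² − 3.916²)/1000 = -0.003105 kPa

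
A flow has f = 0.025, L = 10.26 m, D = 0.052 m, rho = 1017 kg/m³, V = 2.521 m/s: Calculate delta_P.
Formula: \Delta P = f \frac{L}{D} \frac{\rho V^2}{2}
delta_P = 0.025·(10.26/0.052)·0.5·1017·2.521²/1000 = 15.94 kPa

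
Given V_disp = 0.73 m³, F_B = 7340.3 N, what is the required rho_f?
Formula: F_B = \rho_f g V_{disp}
Substituting knowns: 7340.3 = rho_f·9.81·0.73
Solving for rho_f: rho_f = 7340.3/(9.81·0.73) = 1025 kg/m³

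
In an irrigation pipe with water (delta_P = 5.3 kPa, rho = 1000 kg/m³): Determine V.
Formula: V = \sqrt{\frac{2 \Delta P}{\rho}}
V = √(2·(5.3·1000)/1000) = 3.256 m/s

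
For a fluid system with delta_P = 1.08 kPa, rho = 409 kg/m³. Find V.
Formula: V = \sqrt{\frac{2 \Delta P}{\rho}}
V = √(2·(1.08·1000)/409) = 2.298 m/s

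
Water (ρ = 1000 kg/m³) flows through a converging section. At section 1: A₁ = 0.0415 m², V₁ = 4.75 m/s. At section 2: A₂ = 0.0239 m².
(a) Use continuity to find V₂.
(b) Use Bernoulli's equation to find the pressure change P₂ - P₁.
(a) Continuity: A₁V₁=A₂V₂ -> V₂=A₁V₁/A₂=0.0415*4.75/0.0239=8.25 m/s
(b) Bernoulli: P₂-P₁=0.5*rho*(V₁^2-V₂^2)/1000=0.5*1000*(4.75^2-8.25^2)/1000=-22.75 kPa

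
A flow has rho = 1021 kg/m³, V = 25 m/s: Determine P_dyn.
Formula: P_{dyn} = \frac{1}{2} \rho V^2
P_dyn = 0.5·1021·25²/1000 = 319.1 kPa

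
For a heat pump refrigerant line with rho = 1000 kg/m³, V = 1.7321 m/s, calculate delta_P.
Formula: V = \sqrt{\frac{2 \Delta P}{\rho}}
Substituting knowns: 1.7321 = √(2·(delta_P·1000)/1000)
Solving for delta_P: delta_P = 1.7321²·1000/2/1000 = 1.5 kPa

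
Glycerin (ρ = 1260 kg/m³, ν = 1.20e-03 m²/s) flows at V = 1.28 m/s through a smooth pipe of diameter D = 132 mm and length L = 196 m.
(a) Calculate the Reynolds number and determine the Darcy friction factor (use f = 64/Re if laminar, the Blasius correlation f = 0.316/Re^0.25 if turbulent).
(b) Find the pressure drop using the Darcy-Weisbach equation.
(a) Re = V·D/ν = 1.28·0.132/1.20e-03 = 140.8 → laminar (Re < 2300); f = 64/Re = 64/140.8 = 0.45455
(b) Darcy-Weisbach: ΔP = f·(L/D)·½ρV²/1000 = 0.45455·(196/0.132)·½·1260·1.28²/1000 = 696.7 kPa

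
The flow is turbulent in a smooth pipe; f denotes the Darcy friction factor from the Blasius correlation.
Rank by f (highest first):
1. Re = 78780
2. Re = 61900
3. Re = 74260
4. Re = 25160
Case 1: f = 0.01886
Case 2: f = 0.02003
Case 3: f = 0.01914
Case 4: f = 0.02509
Ranking (highest first): 4, 2, 3, 1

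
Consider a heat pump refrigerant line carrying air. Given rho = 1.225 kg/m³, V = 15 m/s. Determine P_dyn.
Formula: P_{dyn} = \frac{1}{2} \rho V^2
P_dyn = 0.5·1.225·15²/1000 = 0.1378 kPa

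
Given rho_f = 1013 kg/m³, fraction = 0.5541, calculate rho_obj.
Formula: f_{sub} = \frac{\rho_{obj}}{\rho_f}
Substituting knowns: 0.5541 = rho_obj/1013
Solving for rho_obj: rho_obj = 0.5541·1013 = 561.3 kg/m³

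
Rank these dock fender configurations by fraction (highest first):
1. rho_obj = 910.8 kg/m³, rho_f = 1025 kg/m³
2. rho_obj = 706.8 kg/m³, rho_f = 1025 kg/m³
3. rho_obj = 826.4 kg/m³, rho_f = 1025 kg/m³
Case 1: fraction = 0.8886
Case 2: fraction = 0.6896
Case 3: fraction = 0.8062
Ranking (highest first): 1, 3, 2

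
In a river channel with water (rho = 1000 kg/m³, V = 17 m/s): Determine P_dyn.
Formula: P_{dyn} = \frac{1}{2} \rho V^2
P_dyn = 0.5·1000·17²/1000 = 144.5 kPa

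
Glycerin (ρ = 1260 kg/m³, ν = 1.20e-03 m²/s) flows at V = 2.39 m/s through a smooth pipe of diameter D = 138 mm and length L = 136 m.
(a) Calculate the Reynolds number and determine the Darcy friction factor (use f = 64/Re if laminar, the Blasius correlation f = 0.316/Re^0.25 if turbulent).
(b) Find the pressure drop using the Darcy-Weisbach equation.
(a) Re = V·D/ν = 2.39·0.138/1.20e-03 = 274.85 → laminar (Re < 2300); f = 64/Re = 64/274.85 = 0.23285
(b) Darcy-Weisbach: ΔP = f·(L/D)·½ρV²/1000 = 0.23285·(136/0.138)·½·1260·2.39²/1000 = 825.8 kPa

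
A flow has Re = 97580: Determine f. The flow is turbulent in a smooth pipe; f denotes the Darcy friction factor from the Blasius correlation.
Formula: f = \frac{0.316}{Re^{0.25}}
f = 0.316/97580^0.25 = 0.01788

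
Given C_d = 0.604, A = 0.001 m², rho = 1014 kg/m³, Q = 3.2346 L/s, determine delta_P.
Formula: Q = C_d A \sqrt{\frac{2 \Delta P}{\rho}}
Substituting knowns: 3.2346 = 0.604·0.001·√(2·(delta_P·1000)/1014)·1000
Solving for delta_P: delta_P = ((3.2346/1000)/(0.604·0.001))²·1014/2/1000 = 14.54 kPa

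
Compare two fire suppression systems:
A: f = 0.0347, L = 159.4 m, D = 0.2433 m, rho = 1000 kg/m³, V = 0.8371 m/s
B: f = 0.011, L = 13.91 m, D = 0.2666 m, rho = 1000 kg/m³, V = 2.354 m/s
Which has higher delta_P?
delta_P(A) = 7.965 kPa, delta_P(B) = 1.59 kPa. Answer: A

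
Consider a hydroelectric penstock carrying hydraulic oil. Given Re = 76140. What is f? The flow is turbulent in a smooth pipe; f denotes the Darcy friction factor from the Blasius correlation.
Formula: f = \frac{0.316}{Re^{0.25}}
f = 0.316/76140^0.25 = 0.01902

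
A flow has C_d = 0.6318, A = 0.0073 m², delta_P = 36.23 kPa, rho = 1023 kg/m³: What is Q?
Formula: Q = C_d A \sqrt{\frac{2 \Delta P}{\rho}}
Q = 0.6318·0.0073·√(2·(36.23·1000)/1023)·1000 = 38.82 L/s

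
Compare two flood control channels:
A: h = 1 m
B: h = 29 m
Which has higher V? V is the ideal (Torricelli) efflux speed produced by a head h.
V(A) = 4.429 m/s, V(B) = 23.85 m/s. Answer: B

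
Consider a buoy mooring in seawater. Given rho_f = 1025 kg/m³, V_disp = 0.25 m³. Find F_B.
Formula: F_B = \rho_f g V_{disp}
F_B = 1025·9.81·0.25 = 2514 N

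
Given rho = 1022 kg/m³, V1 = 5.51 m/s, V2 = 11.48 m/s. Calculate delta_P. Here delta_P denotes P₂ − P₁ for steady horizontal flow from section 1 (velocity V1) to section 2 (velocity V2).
Formula: \Delta P = \frac{1}{2} \rho (V_1^2 - V_2^2)
delta_P = 0.5·1022·(5.51² − 11.48²)/1000 = -51.83 kPa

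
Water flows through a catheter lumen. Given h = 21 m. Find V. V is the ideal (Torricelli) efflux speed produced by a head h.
Formula: V = \sqrt{2 g h}
V = √(2·9.81·21) = 20.3 m/s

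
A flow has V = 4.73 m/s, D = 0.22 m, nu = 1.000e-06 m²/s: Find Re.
Formula: Re = \frac{V D}{\nu}
Re = 4.73·0.22/1.000e-06 = 1.041e+06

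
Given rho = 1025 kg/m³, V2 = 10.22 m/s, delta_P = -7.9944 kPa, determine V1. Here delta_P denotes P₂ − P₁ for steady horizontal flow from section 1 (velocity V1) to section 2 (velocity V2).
Formula: \Delta P = \frac{1}{2} \rho (V_1^2 - V_2^2)
Substituting knowns: -7.9944 = 0.5·1025·(V1² − 10.22²)/1000
Solving for V1: V1 = √(10.22² + 2·(-7.9944·1000)/1025) = 9.426 m/s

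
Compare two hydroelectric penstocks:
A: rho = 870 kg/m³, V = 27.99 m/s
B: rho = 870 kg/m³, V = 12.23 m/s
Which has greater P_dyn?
P_dyn(A) = 340.8 kPa, P_dyn(B) = 65.06 kPa. Answer: A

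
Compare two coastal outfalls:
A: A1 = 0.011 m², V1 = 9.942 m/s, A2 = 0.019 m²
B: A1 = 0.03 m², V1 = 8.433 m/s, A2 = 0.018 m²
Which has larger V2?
V2(A) = 5.756 m/s, V2(B) = 14.06 m/s. Answer: B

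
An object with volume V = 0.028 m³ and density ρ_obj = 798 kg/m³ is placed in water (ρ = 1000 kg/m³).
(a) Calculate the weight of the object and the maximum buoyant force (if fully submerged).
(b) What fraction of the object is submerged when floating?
(a) W=rho_obj*g*V=798*9.81*0.028=219.2 N; F_B(max)=rho*g*V=1000*9.81*0.028=274.7 N
(b) Floating fraction=rho_obj/rho=798/1000=0.798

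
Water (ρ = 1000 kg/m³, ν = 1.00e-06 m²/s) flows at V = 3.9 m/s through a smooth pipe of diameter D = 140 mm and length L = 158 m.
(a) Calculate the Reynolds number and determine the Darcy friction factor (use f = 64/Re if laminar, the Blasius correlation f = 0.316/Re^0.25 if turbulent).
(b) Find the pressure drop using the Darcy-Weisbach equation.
(a) Re = V·D/ν = 3.9·0.14/1.00e-06 = 546000 → turbulent (Re > 4000); f = 0.316/Re^0.25 = 0.316/546000^0.25 = 0.011625 (Blasius is strictly valid for Re ≲ 1e5; used here as the smooth-pipe estimate the problem specifies)
(b) Darcy-Weisbach: ΔP = f·(L/D)·½ρV²/1000 = 0.011625·(158/0.140)·½·1000·3.9²/1000 = 99.77 kPa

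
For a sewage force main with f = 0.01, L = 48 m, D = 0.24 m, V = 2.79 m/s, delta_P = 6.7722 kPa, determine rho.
Formula: \Delta P = f \frac{L}{D} \frac{\rho V^2}{2}
Substituting knowns: 6.7722 = 0.01·(48/0.24)·0.5·rho·2.79²/1000
Solving for rho: rho = (6.7722·1000)/(0.01·(48/0.24)·0.5·2.79²) = 870 kg/m³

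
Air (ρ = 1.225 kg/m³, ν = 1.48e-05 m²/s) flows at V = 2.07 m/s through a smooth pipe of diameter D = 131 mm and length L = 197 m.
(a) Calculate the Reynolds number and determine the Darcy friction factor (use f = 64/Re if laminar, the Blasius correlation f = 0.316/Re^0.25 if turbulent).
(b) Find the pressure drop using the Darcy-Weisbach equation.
(a) Re = V·D/ν = 2.07·0.131/1.48e-05 = 18322 → turbulent (Re > 4000); f = 0.316/Re^0.25 = 0.316/18322^0.25 = 0.027161
(b) Darcy-Weisbach: ΔP = f·(L/D)·½ρV²/1000 = 0.027161·(197/0.131)·½·1.225·2.07²/1000 = 0.1072 kPa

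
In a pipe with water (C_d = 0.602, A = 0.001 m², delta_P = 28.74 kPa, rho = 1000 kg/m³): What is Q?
Formula: Q = C_d A \sqrt{\frac{2 \Delta P}{\rho}}
Q = 0.602·0.001·√(2·(28.74·1000)/1000)·1000 = 4.564 L/s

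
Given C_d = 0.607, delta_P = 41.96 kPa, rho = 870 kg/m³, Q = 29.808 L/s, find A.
Formula: Q = C_d A \sqrt{\frac{2 \Delta P}{\rho}}
Substituting knowns: 29.808 = 0.607·A·√(2·(41.96·1000)/870)·1000
Solving for A: A = (29.808/1000)/(0.607·√(2·(41.96·1000)/870)) = 0.005 m²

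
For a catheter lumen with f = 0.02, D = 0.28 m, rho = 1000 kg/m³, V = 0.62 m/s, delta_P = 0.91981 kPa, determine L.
Formula: \Delta P = f \frac{L}{D} \frac{\rho V^2}{2}
Substituting knowns: 0.91981 = 0.02·(L/0.28)·0.5·1000·0.62²/1000
Solving for L: L = (0.91981·1000)·0.28/(0.02·0.5·1000·0.62²) = 67 m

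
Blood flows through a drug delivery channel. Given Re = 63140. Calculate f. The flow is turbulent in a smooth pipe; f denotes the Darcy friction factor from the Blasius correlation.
Formula: f = \frac{0.316}{Re^{0.25}}
f = 0.316/63140^0.25 = 0.01993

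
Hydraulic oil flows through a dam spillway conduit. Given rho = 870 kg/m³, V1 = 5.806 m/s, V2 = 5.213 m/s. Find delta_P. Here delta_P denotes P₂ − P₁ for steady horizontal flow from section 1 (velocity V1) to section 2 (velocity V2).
Formula: \Delta P = \frac{1}{2} \rho (V_1^2 - V_2^2)
delta_P = 0.5·870·(5.806² − 5.213²)/1000 = 2.842 kPa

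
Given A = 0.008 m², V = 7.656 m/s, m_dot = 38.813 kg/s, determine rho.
Formula: \dot{m} = \rho A V
Substituting knowns: 38.813 = rho·0.008·7.656
Solving for rho: rho = 38.813/(0.008·7.656) = 633.7 kg/m³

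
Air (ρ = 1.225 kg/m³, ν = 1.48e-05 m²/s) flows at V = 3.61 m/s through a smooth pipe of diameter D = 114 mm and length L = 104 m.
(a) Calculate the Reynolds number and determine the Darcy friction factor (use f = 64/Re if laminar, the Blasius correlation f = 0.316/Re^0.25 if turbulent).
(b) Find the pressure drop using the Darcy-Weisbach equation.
(a) Re = V·D/ν = 3.61·0.114/1.48e-05 = 27807 → turbulent (Re > 4000); f = 0.316/Re^0.25 = 0.316/27807^0.25 = 0.024471
(b) Darcy-Weisbach: ΔP = f·(L/D)·½ρV²/1000 = 0.024471·(104/0.114)·½·1.225·3.61²/1000 = 0.1782 kPa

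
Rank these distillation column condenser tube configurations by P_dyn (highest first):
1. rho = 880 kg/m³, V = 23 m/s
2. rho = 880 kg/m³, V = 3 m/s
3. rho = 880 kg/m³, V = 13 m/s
Case 1: P_dyn = 232.8 kPa
Case 2: P_dyn = 3.96 kPa
Case 3: P_dyn = 74.36 kPa
Ranking (highest first): 1, 3, 2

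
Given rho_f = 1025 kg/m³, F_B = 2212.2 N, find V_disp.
Formula: F_B = \rho_f g V_{disp}
Substituting knowns: 2212.2 = 1025·9.81·V_disp
Solving for V_disp: V_disp = 2212.2/(1025·9.81) = 0.22 m³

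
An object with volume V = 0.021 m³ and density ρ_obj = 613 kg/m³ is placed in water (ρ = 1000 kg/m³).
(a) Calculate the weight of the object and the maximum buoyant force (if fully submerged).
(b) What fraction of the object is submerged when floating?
(a) W=rho_obj*g*V=613*9.81*0.021=126.3 N; F_B(max)=rho*g*V=1000*9.81*0.021=206.0 N
(b) Floating fraction=rho_obj/rho=613/1000=0.613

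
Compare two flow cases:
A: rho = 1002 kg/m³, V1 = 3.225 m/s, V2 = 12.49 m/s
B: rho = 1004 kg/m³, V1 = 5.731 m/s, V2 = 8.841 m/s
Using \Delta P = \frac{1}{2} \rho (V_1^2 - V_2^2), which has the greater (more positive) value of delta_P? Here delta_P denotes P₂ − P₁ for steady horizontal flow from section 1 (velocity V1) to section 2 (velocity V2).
delta_P(A) = -72.95 kPa, delta_P(B) = -22.75 kPa. Answer: B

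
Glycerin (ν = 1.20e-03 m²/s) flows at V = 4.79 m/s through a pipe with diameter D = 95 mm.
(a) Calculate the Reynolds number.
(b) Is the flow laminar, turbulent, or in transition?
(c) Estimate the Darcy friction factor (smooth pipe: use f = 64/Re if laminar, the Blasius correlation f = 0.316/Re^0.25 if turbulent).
(a) Re = V·D/ν = 4.79·0.095/1.20e-03 = 379.21
(b) Flow regime: laminar (Re < 2300)
(c) Friction factor: f = 64/Re = 64/379.21 = 0.1688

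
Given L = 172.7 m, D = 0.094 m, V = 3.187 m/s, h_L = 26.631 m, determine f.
Formula: h_L = f \frac{L}{D} \frac{V^2}{2g}
Substituting knowns: 26.631 = f·(172.7/0.094)·3.187²/(2·9.81)
Solving for f: f = 26.631·2·9.81/((172.7/0.094)·3.187²) = 0.028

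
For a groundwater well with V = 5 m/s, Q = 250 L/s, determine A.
Formula: Q = A V
Substituting knowns: 250 = A·5·1000
Solving for A: A = (250/1000)/5 = 0.05 m²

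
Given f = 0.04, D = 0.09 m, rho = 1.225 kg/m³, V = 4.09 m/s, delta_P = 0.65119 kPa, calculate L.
Formula: \Delta P = f \frac{L}{D} \frac{\rho V^2}{2}
Substituting knowns: 0.65119 = 0.04·(L/0.09)·0.5·1.225·4.09²/1000
Solving for L: L = (0.65119·1000)·0.09/(0.04·0.5·1.225·4.09²) = 143 m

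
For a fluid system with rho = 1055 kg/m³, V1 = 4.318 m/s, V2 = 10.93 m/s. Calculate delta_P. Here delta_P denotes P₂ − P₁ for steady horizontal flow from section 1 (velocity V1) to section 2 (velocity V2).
Formula: \Delta P = \frac{1}{2} \rho (V_1^2 - V_2^2)
delta_P = 0.5·1055·(4.318² − 10.93²)/1000 = -53.18 kPa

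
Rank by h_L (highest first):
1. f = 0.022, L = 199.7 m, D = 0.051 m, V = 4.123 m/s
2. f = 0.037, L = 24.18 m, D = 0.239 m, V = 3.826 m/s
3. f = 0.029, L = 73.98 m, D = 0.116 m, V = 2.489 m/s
Case 1: h_L = 74.64 m
Case 2: h_L = 2.793 m
Case 3: h_L = 5.84 m
Ranking (highest first): 1, 3, 2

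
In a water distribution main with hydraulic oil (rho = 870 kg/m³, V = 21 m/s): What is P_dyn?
Formula: P_{dyn} = \frac{1}{2} \rho V^2
P_dyn = 0.5·870·21²/1000 = 191.8 kPa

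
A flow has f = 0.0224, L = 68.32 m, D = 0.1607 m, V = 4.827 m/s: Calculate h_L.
Formula: h_L = f \frac{L}{D} \frac{V^2}{2g}
h_L = 0.0224·(68.32/0.1607)·4.827²/(2·9.81) = 11.31 m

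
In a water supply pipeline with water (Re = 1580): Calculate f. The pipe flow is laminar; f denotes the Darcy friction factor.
Formula: f = \frac{64}{Re}
f = 64/1580 = 0.04051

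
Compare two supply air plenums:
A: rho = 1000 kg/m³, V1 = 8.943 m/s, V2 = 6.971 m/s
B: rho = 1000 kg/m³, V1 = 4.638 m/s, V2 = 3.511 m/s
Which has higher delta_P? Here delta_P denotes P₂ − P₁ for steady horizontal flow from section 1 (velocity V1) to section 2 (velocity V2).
delta_P(A) = 15.69 kPa, delta_P(B) = 4.592 kPa. Answer: A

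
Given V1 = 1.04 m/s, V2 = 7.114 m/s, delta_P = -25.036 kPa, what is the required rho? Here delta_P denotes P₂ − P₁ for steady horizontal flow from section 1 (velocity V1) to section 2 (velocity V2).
Formula: \Delta P = \frac{1}{2} \rho (V_1^2 - V_2^2)
Substituting knowns: -25.036 = 0.5·rho·(1.04² − 7.114²)/1000
Solving for rho: rho = 2·(-25.036·1000)/(1.04² − 7.114²) = 1011 kg/m³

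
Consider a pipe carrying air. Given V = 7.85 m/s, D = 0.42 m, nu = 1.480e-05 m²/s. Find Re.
Formula: Re = \frac{V D}{\nu}
Re = 7.85·0.42/1.480e-05 = 222770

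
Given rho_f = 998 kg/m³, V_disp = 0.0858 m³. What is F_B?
Formula: F_B = \rho_f g V_{disp}
F_B = 998·9.81·0.0858 = 840 N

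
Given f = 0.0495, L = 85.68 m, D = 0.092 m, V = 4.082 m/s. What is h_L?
Formula: h_L = f \frac{L}{D} \frac{V^2}{2g}
h_L = 0.0495·(85.68/0.092)·4.082²/(2·9.81) = 39.15 m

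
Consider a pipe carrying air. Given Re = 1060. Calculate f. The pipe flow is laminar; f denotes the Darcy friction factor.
Formula: f = \frac{64}{Re}
f = 64/1060 = 0.06038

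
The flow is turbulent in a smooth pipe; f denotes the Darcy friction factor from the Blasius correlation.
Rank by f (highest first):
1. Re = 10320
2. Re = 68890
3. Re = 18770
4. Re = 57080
Case 1: f = 0.03135
Case 2: f = 0.01951
Case 3: f = 0.027
Case 4: f = 0.02044
Ranking (highest first): 1, 3, 4, 2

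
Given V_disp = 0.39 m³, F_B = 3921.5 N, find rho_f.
Formula: F_B = \rho_f g V_{disp}
Substituting knowns: 3921.5 = rho_f·9.81·0.39
Solving for rho_f: rho_f = 3921.5/(9.81·0.39) = 1025 kg/m³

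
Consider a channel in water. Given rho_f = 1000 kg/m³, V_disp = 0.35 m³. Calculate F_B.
Formula: F_B = \rho_f g V_{disp}
F_B = 1000·9.81·0.35 = 3434 N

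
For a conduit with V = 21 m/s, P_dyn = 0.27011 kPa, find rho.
Formula: P_{dyn} = \frac{1}{2} \rho V^2
Substituting knowns: 0.27011 = 0.5·rho·21²/1000
Solving for rho: rho = 2·(0.27011·1000)/21² = 1.225 kg/m³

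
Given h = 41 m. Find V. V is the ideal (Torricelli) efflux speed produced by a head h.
Formula: V = \sqrt{2 g h}
V = √(2·9.81·41) = 28.36 m/s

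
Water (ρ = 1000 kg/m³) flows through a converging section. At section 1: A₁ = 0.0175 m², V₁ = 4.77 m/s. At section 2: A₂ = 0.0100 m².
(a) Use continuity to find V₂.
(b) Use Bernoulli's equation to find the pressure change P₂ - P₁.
(a) Continuity: A₁V₁=A₂V₂ -> V₂=A₁V₁/A₂=0.0175*4.77/0.0100=8.35 m/s
(b) Bernoulli: P₂-P₁=0.5*rho*(V₁^2-V₂^2)/1000=0.5*1000*(4.77^2-8.35^2)/1000=-23.48 kPa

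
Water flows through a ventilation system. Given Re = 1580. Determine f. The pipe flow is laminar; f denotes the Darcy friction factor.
Formula: f = \frac{64}{Re}
f = 64/1580 = 0.04051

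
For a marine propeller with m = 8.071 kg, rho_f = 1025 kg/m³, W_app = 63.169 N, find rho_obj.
Formula: W_{app} = mg\left(1 - \frac{\rho_f}{\rho_{obj}}\right)
Substituting knowns: 63.169 = 8.071·9.81·(1 − 1025/rho_obj)
Solving for rho_obj: rho_obj = 1025/(1 − 63.169/(8.071·9.81)) = 5070 kg/m³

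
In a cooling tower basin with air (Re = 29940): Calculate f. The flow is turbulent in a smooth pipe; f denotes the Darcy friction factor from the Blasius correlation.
Formula: f = \frac{0.316}{Re^{0.25}}
f = 0.316/29940^0.25 = 0.02402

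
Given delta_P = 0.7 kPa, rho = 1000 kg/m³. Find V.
Formula: V = \sqrt{\frac{2 \Delta P}{\rho}}
V = √(2·(0.7·1000)/1000) = 1.183 m/s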